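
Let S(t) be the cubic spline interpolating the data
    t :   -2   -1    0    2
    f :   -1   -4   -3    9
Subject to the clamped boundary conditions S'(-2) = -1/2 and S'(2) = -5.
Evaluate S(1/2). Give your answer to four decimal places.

0.9673

Write M_i for S''(x_i). With h_i = 1, 1, 2 and divided differences Δ_i = -3, 1, 6, the continuity of S' gives the tridiagonal system
  1·M_0 + 4·M_1 + 1·M_2 = 6(Δ_1 - Δ_0) = 24
  1·M_1 + 6·M_2 + 2·M_3 = 6(Δ_2 - Δ_1) = 30
Clamped end conditions give two more equations: 2h_0·M_0 + h_0·M_1 = 6(Δ_0 - S'(-2)) = -15 and h_2·M_2 + 2h_2·M_3 = 6(S'(2) - Δ_2) = -66.
Hence M_0 = -114/11, M_1 = 63/11, M_2 = 126/11, M_3 = -489/22.
On [0, 2], S(t) = -3 + 127/22·t + 63/11·t² - 247/88·t³.
With t = 1/2: S(1/2) = 681/704.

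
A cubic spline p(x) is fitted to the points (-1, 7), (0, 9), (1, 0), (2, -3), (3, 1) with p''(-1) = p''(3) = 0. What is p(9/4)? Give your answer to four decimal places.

With M_i denoting the second derivative at x_i, h_i = 1, 1, 1, 1, and Δ_i = (y_(i+1) − y_i)/h_i = 2, -9, -3, 4:
  1·M_0 + 4·M_1 + 1·M_2 = 6(Δ_1 - Δ_0) = -66
  1·M_1 + 4·M_2 + 1·M_3 = 6(Δ_2 - Δ_1) = 36
  1·M_2 + 4·M_3 + 1·M_4 = 6(Δ_3 - Δ_2) = 42
Natural end conditions: M_0 = M_4 = 0.
Solving: M_0 = 0, M_1 = -39/2, M_2 = 12, M_3 = 15/2, M_4 = 0.
On [2, 3], p(x) = -3 + 3/2·(x - 2) + 15/4·(x - 2)² - 5/4·(x - 2)³.
With (x - 2) = 1/4: p(9/4) = -617/256.

-2.4102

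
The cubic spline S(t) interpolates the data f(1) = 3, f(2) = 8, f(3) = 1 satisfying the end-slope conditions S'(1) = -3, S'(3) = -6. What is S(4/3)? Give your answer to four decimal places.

3.7963

Write M_i for S''(x_i). With h_i = 1, 1 and divided differences Δ_i = 5, -7, the continuity of S' gives the tridiagonal system
  1·M_0 + 4·M_1 + 1·M_2 = 6(Δ_1 - Δ_0) = -72
Clamped end conditions give two more equations: 2h_0·M_0 + h_0·M_1 = 6(Δ_0 - S'(1)) = 48 and h_1·M_1 + 2h_1·M_2 = 6(S'(3) - Δ_1) = 6.
Forward elimination and back-substitution give M_0 = 81/2, M_1 = -33, M_2 = 39/2.
On [1, 2], S(t) = 3 - 3·(t - 1) + 81/4·(t - 1)² - 49/4·(t - 1)³.
With (t - 1) = 1/3: S(4/3) = 205/54.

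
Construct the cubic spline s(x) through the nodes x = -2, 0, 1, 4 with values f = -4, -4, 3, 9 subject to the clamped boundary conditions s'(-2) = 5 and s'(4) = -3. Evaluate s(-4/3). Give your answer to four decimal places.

-3.0547

Write M_i for s''(x_i). With h_i = 2, 1, 3 and divided differences Δ_i = 0, 7, 2, the continuity of s' gives the tridiagonal system
  2·M_0 + 6·M_1 + 1·M_2 = 6(Δ_1 - Δ_0) = 42
  1·M_1 + 8·M_2 + 3·M_3 = 6(Δ_2 - Δ_1) = -30
Clamped end conditions give two more equations: 2h_0·M_0 + h_0·M_1 = 6(Δ_0 - s'(-2)) = -30 and h_2·M_2 + 2h_2·M_3 = 6(s'(4) - Δ_2) = -30.
Solving: M_0 = -286/21, M_1 = 257/21, M_2 = -88/21, M_3 = -61/21.
On [-2, 0], s(x) = -4 + 5·(x + 2) - 143/21·(x + 2)² + 181/84·(x + 2)³.
With (x + 2) = 2/3: s(-4/3) = -1732/567.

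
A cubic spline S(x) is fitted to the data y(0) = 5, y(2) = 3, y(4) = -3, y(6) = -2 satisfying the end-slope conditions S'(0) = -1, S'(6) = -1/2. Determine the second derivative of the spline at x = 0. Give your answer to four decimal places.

With M_i denoting the second derivative at x_i, h_i = 2, 2, 2, and Δ_i = (y_(i+1) − y_i)/h_i = -1, -3, 1/2:
  2·M_0 + 8·M_1 + 2·M_2 = 6(Δ_1 - Δ_0) = -12
  2·M_1 + 8·M_2 + 2·M_3 = 6(Δ_2 - Δ_1) = 21
Clamped end conditions give two more equations: 2h_0·M_0 + h_0·M_1 = 6(Δ_0 - S'(0)) = 0 and h_2·M_2 + 2h_2·M_3 = 6(S'(6) - Δ_2) = -6.
Solving the tridiagonal system: M_0 = 22/15, M_1 = -44/15, M_2 = 64/15, M_3 = -109/30.

1.4667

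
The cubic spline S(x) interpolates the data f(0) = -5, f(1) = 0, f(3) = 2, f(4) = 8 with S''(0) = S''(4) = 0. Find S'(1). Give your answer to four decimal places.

2.8750

Put M_i = S'' at the i-th knot. Here h = (1, 2, 1) and Δ = (5, 1, 6), so the interior equations h_(i-1)·M_(i-1) + 2(h_(i-1)+h_i)·M_i + h_i·M_(i+1) = 6(Δ_i − Δ_(i-1)) read
  1·M_0 + 6·M_1 + 2·M_2 = 6(Δ_1 - Δ_0) = -24
  2·M_1 + 6·M_2 + 1·M_3 = 6(Δ_2 - Δ_1) = 30
Natural end conditions: M_0 = M_3 = 0.
Hence M_0 = 0, M_1 = -51/8, M_2 = 57/8, M_3 = 0.
On [1, 3], S'(x) = b_1 + 2c_1·(x - 1) + 3d_1·(x - 1)² with b_1 = Δ_1 - h_1(2M_1 + M_2)/6 = 23/8, c_1 = M_1/2 = -51/16, d_1 = (M_2 - M_1)/(6h_1) = 9/8. So S'(1) = 23/8.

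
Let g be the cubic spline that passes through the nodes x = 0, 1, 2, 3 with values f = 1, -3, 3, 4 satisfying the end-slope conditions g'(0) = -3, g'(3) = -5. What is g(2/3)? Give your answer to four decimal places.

Write σ_i for g''(x_i). With h_i = 1, 1, 1 and divided differences Δ_i = -4, 6, 1, the continuity of g' gives the tridiagonal system
  1·σ_0 + 4·σ_1 + 1·σ_2 = 6(Δ_1 - Δ_0) = 60
  1·σ_1 + 4·σ_2 + 1·σ_3 = 6(Δ_2 - Δ_1) = -30
Clamped end conditions give two more equations: 2h_0·σ_0 + h_0·σ_1 = 6(Δ_0 - g'(0)) = -6 and h_2·σ_2 + 2h_2·σ_3 = 6(g'(3) - Δ_2) = -36.
Forward elimination and back-substitution give σ_0 = -40/3, σ_1 = 62/3, σ_2 = -28/3, σ_3 = -40/3.
On [0, 1], g(x) = 1 - 3·x - 20/3·x² + 17/3·x³.
With x = 2/3: g(2/3) = -185/81.

-2.2840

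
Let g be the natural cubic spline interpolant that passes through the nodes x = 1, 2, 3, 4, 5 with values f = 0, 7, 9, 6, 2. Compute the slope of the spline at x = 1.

8

With m_i denoting the second derivative at x_i, h_i = 1, 1, 1, 1, and Δ_i = (y_(i+1) − y_i)/h_i = 7, 2, -3, -4:
  1·m_0 + 4·m_1 + 1·m_2 = 6(Δ_1 - Δ_0) = -30
  1·m_1 + 4·m_2 + 1·m_3 = 6(Δ_2 - Δ_1) = -30
  1·m_2 + 4·m_3 + 1·m_4 = 6(Δ_3 - Δ_2) = -6
Natural end conditions: m_0 = m_4 = 0.
Solving: m_0 = 0, m_1 = -6, m_2 = -6, m_3 = 0, m_4 = 0.
On [1, 2], g'(x) = b_0 + 2c_0·(x - 1) + 3d_0·(x - 1)² with b_0 = Δ_0 - h_0(2m_0 + m_1)/6 = 8, c_0 = m_0/2 = 0, d_0 = (m_1 - m_0)/(6h_0) = -1. So g'(1) = 8.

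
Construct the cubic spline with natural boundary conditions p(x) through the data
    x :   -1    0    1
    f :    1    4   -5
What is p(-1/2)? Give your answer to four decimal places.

Write M_i for p''(x_i). With h_i = 1, 1 and divided differences Δ_i = 3, -9, the continuity of p' gives the tridiagonal system
  1·M_0 + 4·M_1 + 1·M_2 = 6(Δ_1 - Δ_0) = -72
Natural end conditions: M_0 = M_2 = 0.
Solving the tridiagonal system: M_0 = 0, M_1 = -18, M_2 = 0.
On [-1, 0], p(x) = 1 + 6·(x + 1) + 0·(x + 1)² - 3·(x + 1)³.
With (x + 1) = 1/2: p(-1/2) = 29/8.

3.6250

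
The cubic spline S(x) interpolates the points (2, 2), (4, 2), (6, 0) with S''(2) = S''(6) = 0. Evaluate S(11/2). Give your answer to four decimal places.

0.6172

Let σ_i = S''(x_i). Step sizes h_i = 2, 2; slopes of the chords Δ_i = (y_(i+1) - y_i)/h_i = 0, -1.
  2·σ_0 + 8·σ_1 + 2·σ_2 = 6(Δ_1 - Δ_0) = -6
Natural end conditions: σ_0 = σ_2 = 0.
Solving: σ_0 = 0, σ_1 = -3/4, σ_2 = 0.
On [4, 6], S(x) = 2 - 1/2·(x - 4) - 3/8·(x - 4)² + 1/16·(x - 4)³.
With (x - 4) = 3/2: S(11/2) = 79/128.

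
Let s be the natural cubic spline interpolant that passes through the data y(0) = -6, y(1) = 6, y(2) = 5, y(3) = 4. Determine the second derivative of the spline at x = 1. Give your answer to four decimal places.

Write M_i for s''(x_i). With h_i = 1, 1, 1 and divided differences Δ_i = 12, -1, -1, the continuity of s' gives the tridiagonal system
  1·M_0 + 4·M_1 + 1·M_2 = 6(Δ_1 - Δ_0) = -78
  1·M_1 + 4·M_2 + 1·M_3 = 6(Δ_2 - Δ_1) = 0
Natural end conditions: M_0 = M_3 = 0.
Solving: M_0 = 0, M_1 = -104/5, M_2 = 26/5, M_3 = 0.

-20.8000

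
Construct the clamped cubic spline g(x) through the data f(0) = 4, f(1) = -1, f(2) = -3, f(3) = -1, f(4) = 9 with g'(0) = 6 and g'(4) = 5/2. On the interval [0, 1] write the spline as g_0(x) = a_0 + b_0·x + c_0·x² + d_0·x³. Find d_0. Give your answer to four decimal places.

Put M_i = g'' at the i-th knot. Here h = (1, 1, 1, 1) and Δ = (-5, -2, 2, 10), so the interior equations h_(i-1)·M_(i-1) + 2(h_(i-1)+h_i)·M_i + h_i·M_(i+1) = 6(Δ_i − Δ_(i-1)) read
  1·M_0 + 4·M_1 + 1·M_2 = 6(Δ_1 - Δ_0) = 18
  1·M_1 + 4·M_2 + 1·M_3 = 6(Δ_2 - Δ_1) = 24
  1·M_2 + 4·M_3 + 1·M_4 = 6(Δ_3 - Δ_2) = 48
Clamped end conditions give two more equations: 2h_0·M_0 + h_0·M_1 = 6(Δ_0 - g'(0)) = -66 and h_3·M_3 + 2h_3·M_4 = 6(g'(4) - Δ_3) = -45.
Hence M_0 = -2281/56, M_1 = 433/28, M_2 = -25/8, M_3 = 589/28, M_4 = -1849/56.
On [0, 1], with g_0(x) = a_0 + b_0·x + c_0·x² + d_0·x³: c_0 = M_0/2 = -2281/112, d_0 = (M_1 - M_0)/(6h_0) = 1049/112, b_0 = Δ_0 - h_0(2M_0 + M_1)/6 = 6.

9.3661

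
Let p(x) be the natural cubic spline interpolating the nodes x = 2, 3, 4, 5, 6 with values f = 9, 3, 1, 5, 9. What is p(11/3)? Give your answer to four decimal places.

0.9471

With M_i denoting the second derivative at x_i, h_i = 1, 1, 1, 1, and Δ_i = (y_(i+1) − y_i)/h_i = -6, -2, 4, 4:
  1·M_0 + 4·M_1 + 1·M_2 = 6(Δ_1 - Δ_0) = 24
  1·M_1 + 4·M_2 + 1·M_3 = 6(Δ_2 - Δ_1) = 36
  1·M_2 + 4·M_3 + 1·M_4 = 6(Δ_3 - Δ_2) = 0
Natural end conditions: M_0 = M_4 = 0.
Hence M_0 = 0, M_1 = 27/7, M_2 = 60/7, M_3 = -15/7, M_4 = 0.
On [3, 4], p(x) = 3 - 33/7·(x - 3) + 27/14·(x - 3)² + 11/14·(x - 3)³.
With (x - 3) = 2/3: p(11/3) = 179/189.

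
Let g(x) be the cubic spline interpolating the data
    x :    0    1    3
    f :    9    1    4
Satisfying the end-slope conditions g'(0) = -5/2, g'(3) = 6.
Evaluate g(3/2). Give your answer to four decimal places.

Let m_i = g''(x_i). Step sizes h_i = 1, 2; slopes of the chords Δ_i = (y_(i+1) - y_i)/h_i = -8, 3/2.
  1·m_0 + 6·m_1 + 2·m_2 = 6(Δ_1 - Δ_0) = 57
Clamped end conditions give two more equations: 2h_0·m_0 + h_0·m_1 = 6(Δ_0 - g'(0)) = -33 and h_1·m_1 + 2h_1·m_2 = 6(g'(3) - Δ_1) = 27.
Solving: m_0 = -139/6, m_1 = 40/3, m_2 = 1/12.
On [1, 3], g(x) = 1 - 89/12·(x - 1) + 20/3·(x - 1)² - 53/48·(x - 1)³.
With (x - 1) = 1/2: g(3/2) = -151/128.

-1.1797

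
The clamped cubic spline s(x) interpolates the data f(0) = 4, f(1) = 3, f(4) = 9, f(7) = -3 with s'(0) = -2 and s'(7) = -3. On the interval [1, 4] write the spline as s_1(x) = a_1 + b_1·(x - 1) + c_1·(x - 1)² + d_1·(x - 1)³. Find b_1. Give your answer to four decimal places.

With M_i denoting the second derivative at x_i, h_i = 1, 3, 3, and Δ_i = (y_(i+1) − y_i)/h_i = -1, 2, -4:
  1·M_0 + 8·M_1 + 3·M_2 = 6(Δ_1 - Δ_0) = 18
  3·M_1 + 12·M_2 + 3·M_3 = 6(Δ_2 - Δ_1) = -36
Clamped end conditions give two more equations: 2h_0·M_0 + h_0·M_1 = 6(Δ_0 - s'(0)) = 6 and h_2·M_2 + 2h_2·M_3 = 6(s'(7) - Δ_2) = 6.
Hence M_0 = 32/31, M_1 = 122/31, M_2 = -150/31, M_3 = 106/31.
On [1, 4], with s_1(x) = a_1 + b_1·(x - 1) + c_1·(x - 1)² + d_1·(x - 1)³: c_1 = M_1/2 = 61/31, d_1 = (M_2 - M_1)/(6h_1) = -136/279, b_1 = Δ_1 - h_1(2M_1 + M_2)/6 = 15/31.

0.4839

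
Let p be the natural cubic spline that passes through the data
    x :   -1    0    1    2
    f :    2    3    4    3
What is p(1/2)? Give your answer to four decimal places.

Let M_i = p''(x_i). Step sizes h_i = 1, 1, 1; slopes of the chords Δ_i = (y_(i+1) - y_i)/h_i = 1, 1, -1.
  1·M_0 + 4·M_1 + 1·M_2 = 6(Δ_1 - Δ_0) = 0
  1·M_1 + 4·M_2 + 1·M_3 = 6(Δ_2 - Δ_1) = -12
Natural end conditions: M_0 = M_3 = 0.
Forward elimination and back-substitution give M_0 = 0, M_1 = 4/5, M_2 = -16/5, M_3 = 0.
On [0, 1], p(x) = 3 + 19/15·x + 2/5·x² - 2/3·x³.
With x = 1/2: p(1/2) = 73/20.

3.6500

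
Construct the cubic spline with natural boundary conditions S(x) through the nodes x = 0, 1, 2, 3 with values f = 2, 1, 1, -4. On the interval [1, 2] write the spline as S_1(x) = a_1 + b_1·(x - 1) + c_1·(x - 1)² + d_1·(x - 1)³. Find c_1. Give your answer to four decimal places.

Put σ_i = S'' at the i-th knot. Here h = (1, 1, 1) and Δ = (-1, 0, -5), so the interior equations h_(i-1)·σ_(i-1) + 2(h_(i-1)+h_i)·σ_i + h_i·σ_(i+1) = 6(Δ_i − Δ_(i-1)) read
  1·σ_0 + 4·σ_1 + 1·σ_2 = 6(Δ_1 - Δ_0) = 6
  1·σ_1 + 4·σ_2 + 1·σ_3 = 6(Δ_2 - Δ_1) = -30
Natural end conditions: σ_0 = σ_3 = 0.
Forward elimination and back-substitution give σ_0 = 0, σ_1 = 18/5, σ_2 = -42/5, σ_3 = 0.
On [1, 2], with S_1(x) = a_1 + b_1·(x - 1) + c_1·(x - 1)² + d_1·(x - 1)³: c_1 = σ_1/2 = 9/5, d_1 = (σ_2 - σ_1)/(6h_1) = -2, b_1 = Δ_1 - h_1(2σ_1 + σ_2)/6 = 1/5.

1.8000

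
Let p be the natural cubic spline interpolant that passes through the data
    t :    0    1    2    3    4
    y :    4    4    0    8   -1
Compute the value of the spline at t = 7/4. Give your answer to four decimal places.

Put σ_i = p'' at the i-th knot. Here h = (1, 1, 1, 1) and Δ = (0, -4, 8, -9), so the interior equations h_(i-1)·σ_(i-1) + 2(h_(i-1)+h_i)·σ_i + h_i·σ_(i+1) = 6(Δ_i − Δ_(i-1)) read
  1·σ_0 + 4·σ_1 + 1·σ_2 = 6(Δ_1 - Δ_0) = -24
  1·σ_1 + 4·σ_2 + 1·σ_3 = 6(Δ_2 - Δ_1) = 72
  1·σ_2 + 4·σ_3 + 1·σ_4 = 6(Δ_3 - Δ_2) = -102
Natural end conditions: σ_0 = σ_4 = 0.
Hence σ_0 = 0, σ_1 = -375/28, σ_2 = 207/7, σ_3 = -921/28, σ_4 = 0.
On [1, 2], p(t) = 4 - 125/28·(t - 1) - 375/56·(t - 1)² + 401/56·(t - 1)³.
With (t - 1) = 3/4: p(7/4) = -337/3584.

-0.0940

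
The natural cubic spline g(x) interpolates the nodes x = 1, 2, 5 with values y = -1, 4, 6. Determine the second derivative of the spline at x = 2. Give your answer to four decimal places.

With M_i denoting the second derivative at x_i, h_i = 1, 3, and Δ_i = (y_(i+1) − y_i)/h_i = 5, 2/3:
  1·M_0 + 8·M_1 + 3·M_2 = 6(Δ_1 - Δ_0) = -26
Natural end conditions: M_0 = M_2 = 0.
Solving: M_0 = 0, M_1 = -13/4, M_2 = 0.

-3.2500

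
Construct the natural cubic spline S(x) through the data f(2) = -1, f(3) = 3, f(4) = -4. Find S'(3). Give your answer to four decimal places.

Let M_i = S''(x_i). Step sizes h_i = 1, 1; slopes of the chords Δ_i = (y_(i+1) - y_i)/h_i = 4, -7.
  1·M_0 + 4·M_1 + 1·M_2 = 6(Δ_1 - Δ_0) = -66
Natural end conditions: M_0 = M_2 = 0.
Solving: M_0 = 0, M_1 = -33/2, M_2 = 0.
On [3, 4], S'(x) = b_1 + 2c_1·(x - 3) + 3d_1·(x - 3)² with b_1 = Δ_1 - h_1(2M_1 + M_2)/6 = -3/2, c_1 = M_1/2 = -33/4, d_1 = (M_2 - M_1)/(6h_1) = 11/4. So S'(3) = -3/2.

-1.5000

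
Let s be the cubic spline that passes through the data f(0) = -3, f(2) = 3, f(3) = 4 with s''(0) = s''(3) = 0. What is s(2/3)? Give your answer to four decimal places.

Let M_i = s''(x_i). Step sizes h_i = 2, 1; slopes of the chords Δ_i = (y_(i+1) - y_i)/h_i = 3, 1.
  2·M_0 + 6·M_1 + 1·M_2 = 6(Δ_1 - Δ_0) = -12
Natural end conditions: M_0 = M_2 = 0.
Solving the tridiagonal system: M_0 = 0, M_1 = -2, M_2 = 0.
On [0, 2], s(x) = -3 + 11/3·x + 0·x² - 1/6·x³.
With x = 2/3: s(2/3) = -49/81.

-0.6049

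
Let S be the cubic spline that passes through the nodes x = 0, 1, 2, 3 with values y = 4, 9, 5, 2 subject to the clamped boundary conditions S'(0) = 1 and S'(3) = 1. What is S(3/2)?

Put σ_i = S'' at the i-th knot. Here h = (1, 1, 1) and Δ = (5, -4, -3), so the interior equations h_(i-1)·σ_(i-1) + 2(h_(i-1)+h_i)·σ_i + h_i·σ_(i+1) = 6(Δ_i − Δ_(i-1)) read
  1·σ_0 + 4·σ_1 + 1·σ_2 = 6(Δ_1 - Δ_0) = -54
  1·σ_1 + 4·σ_2 + 1·σ_3 = 6(Δ_2 - Δ_1) = 6
Clamped end conditions give two more equations: 2h_0·σ_0 + h_0·σ_1 = 6(Δ_0 - S'(0)) = 24 and h_2·σ_2 + 2h_2·σ_3 = 6(S'(3) - Δ_2) = 24.
Hence σ_0 = 22, σ_1 = -20, σ_2 = 4, σ_3 = 10.
On [1, 2], S(x) = 9 + 2·(x - 1) - 10·(x - 1)² + 4·(x - 1)³.
With (x - 1) = 1/2: S(3/2) = 8.

8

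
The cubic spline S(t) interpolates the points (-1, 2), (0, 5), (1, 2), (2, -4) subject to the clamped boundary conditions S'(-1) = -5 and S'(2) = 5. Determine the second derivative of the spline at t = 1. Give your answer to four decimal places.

With σ_i denoting the second derivative at x_i, h_i = 1, 1, 1, and Δ_i = (y_(i+1) − y_i)/h_i = 3, -3, -6:
  1·σ_0 + 4·σ_1 + 1·σ_2 = 6(Δ_1 - Δ_0) = -36
  1·σ_1 + 4·σ_2 + 1·σ_3 = 6(Δ_2 - Δ_1) = -18
Clamped end conditions give two more equations: 2h_0·σ_0 + h_0·σ_1 = 6(Δ_0 - S'(-1)) = 48 and h_2·σ_2 + 2h_2·σ_3 = 6(S'(2) - Δ_2) = 66.
Forward elimination and back-substitution give σ_0 = 466/15, σ_1 = -212/15, σ_2 = -158/15, σ_3 = 574/15.

-10.5333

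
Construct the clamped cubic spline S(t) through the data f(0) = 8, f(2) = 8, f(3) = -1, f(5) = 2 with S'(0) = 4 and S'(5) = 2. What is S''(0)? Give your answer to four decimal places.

Put m_i = S'' at the i-th knot. Here h = (2, 1, 2) and Δ = (0, -9, 3/2), so the interior equations h_(i-1)·m_(i-1) + 2(h_(i-1)+h_i)·m_i + h_i·m_(i+1) = 6(Δ_i − Δ_(i-1)) read
  2·m_0 + 6·m_1 + 1·m_2 = 6(Δ_1 - Δ_0) = -54
  1·m_1 + 6·m_2 + 2·m_3 = 6(Δ_2 - Δ_1) = 63
Clamped end conditions give two more equations: 2h_0·m_0 + h_0·m_1 = 6(Δ_0 - S'(0)) = -24 and h_2·m_2 + 2h_2·m_3 = 6(S'(5) - Δ_2) = 3.
Solving: m_0 = -11/32, m_1 = -181/16, m_2 = 233/16, m_3 = -209/32.

-0.3438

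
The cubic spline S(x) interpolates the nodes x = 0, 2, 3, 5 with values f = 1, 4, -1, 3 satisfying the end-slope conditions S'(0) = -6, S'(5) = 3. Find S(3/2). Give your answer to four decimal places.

Write m_i for S''(x_i). With h_i = 2, 1, 2 and divided differences Δ_i = 3/2, -5, 2, the continuity of S' gives the tridiagonal system
  2·m_0 + 6·m_1 + 1·m_2 = 6(Δ_1 - Δ_0) = -39
  1·m_1 + 6·m_2 + 2·m_3 = 6(Δ_2 - Δ_1) = 42
Clamped end conditions give two more equations: 2h_0·m_0 + h_0·m_1 = 6(Δ_0 - S'(0)) = 45 and h_2·m_2 + 2h_2·m_3 = 6(S'(5) - Δ_2) = 6.
Forward elimination and back-substitution give m_0 = 591/32, m_1 = -231/16, m_2 = 171/16, m_3 = -123/32.
On [0, 2], S(x) = 1 - 6·x + 591/64·x² - 351/128·x³.
With x = 3/2: S(3/2) = 3607/1024.

3.5225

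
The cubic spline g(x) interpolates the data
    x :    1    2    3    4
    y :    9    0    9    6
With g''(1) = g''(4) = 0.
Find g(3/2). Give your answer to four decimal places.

2.4000

Write M_i for g''(x_i). With h_i = 1, 1, 1 and divided differences Δ_i = -9, 9, -3, the continuity of g' gives the tridiagonal system
  1·M_0 + 4·M_1 + 1·M_2 = 6(Δ_1 - Δ_0) = 108
  1·M_1 + 4·M_2 + 1·M_3 = 6(Δ_2 - Δ_1) = -72
Natural end conditions: M_0 = M_3 = 0.
Hence M_0 = 0, M_1 = 168/5, M_2 = -132/5, M_3 = 0.
On [1, 2], g(x) = 9 - 73/5·(x - 1) + 0·(x - 1)² + 28/5·(x - 1)³.
With (x - 1) = 1/2: g(3/2) = 12/5.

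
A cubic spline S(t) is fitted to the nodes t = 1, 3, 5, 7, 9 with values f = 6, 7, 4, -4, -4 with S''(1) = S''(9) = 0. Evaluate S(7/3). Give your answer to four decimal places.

6.8783

With σ_i denoting the second derivative at x_i, h_i = 2, 2, 2, 2, and Δ_i = (y_(i+1) − y_i)/h_i = 1/2, -3/2, -4, 0:
  2·σ_0 + 8·σ_1 + 2·σ_2 = 6(Δ_1 - Δ_0) = -12
  2·σ_1 + 8·σ_2 + 2·σ_3 = 6(Δ_2 - Δ_1) = -15
  2·σ_2 + 8·σ_3 + 2·σ_4 = 6(Δ_3 - Δ_2) = 24
Natural end conditions: σ_0 = σ_4 = 0.
Hence σ_0 = 0, σ_1 = -6/7, σ_2 = -18/7, σ_3 = 51/14, σ_4 = 0.
On [1, 3], S(t) = 6 + 11/14·(t - 1) + 0·(t - 1)² - 1/14·(t - 1)³.
With (t - 1) = 4/3: S(7/3) = 1300/189.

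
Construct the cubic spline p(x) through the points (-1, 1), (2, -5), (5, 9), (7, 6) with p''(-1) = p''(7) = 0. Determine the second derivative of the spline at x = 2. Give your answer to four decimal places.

Let σ_i = p''(x_i). Step sizes h_i = 3, 3, 2; slopes of the chords Δ_i = (y_(i+1) - y_i)/h_i = -2, 14/3, -3/2.
  3·σ_0 + 12·σ_1 + 3·σ_2 = 6(Δ_1 - Δ_0) = 40
  3·σ_1 + 10·σ_2 + 2·σ_3 = 6(Δ_2 - Δ_1) = -37
Natural end conditions: σ_0 = σ_3 = 0.
Forward elimination and back-substitution give σ_0 = 0, σ_1 = 511/111, σ_2 = -188/37, σ_3 = 0.

4.6036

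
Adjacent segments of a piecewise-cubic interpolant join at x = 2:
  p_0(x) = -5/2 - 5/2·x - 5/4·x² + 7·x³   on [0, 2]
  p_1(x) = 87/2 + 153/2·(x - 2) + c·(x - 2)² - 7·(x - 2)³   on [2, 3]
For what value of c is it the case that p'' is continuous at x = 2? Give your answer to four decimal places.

p_0''(x) = -5/2 + 42·x, so p_0''(2) = 163/2. On the right, p_1''(2) = 2c, so c = 163/4.

40.7500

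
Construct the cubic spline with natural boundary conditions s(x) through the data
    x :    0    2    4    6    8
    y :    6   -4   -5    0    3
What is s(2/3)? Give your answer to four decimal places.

Put M_i = s'' at the i-th knot. Here h = (2, 2, 2, 2) and Δ = (-5, -1/2, 5/2, 3/2), so the interior equations h_(i-1)·M_(i-1) + 2(h_(i-1)+h_i)·M_i + h_i·M_(i+1) = 6(Δ_i − Δ_(i-1)) read
  2·M_0 + 8·M_1 + 2·M_2 = 6(Δ_1 - Δ_0) = 27
  2·M_1 + 8·M_2 + 2·M_3 = 6(Δ_2 - Δ_1) = 18
  2·M_2 + 8·M_3 + 2·M_4 = 6(Δ_3 - Δ_2) = -6
Natural end conditions: M_0 = M_4 = 0.
Hence M_0 = 0, M_1 = 327/112, M_2 = 51/28, M_3 = -135/112, M_4 = 0.
On [0, 2], s(x) = 6 - 669/112·x + 0·x² + 109/448·x³.
With x = 2/3: s(2/3) = 395/189.

2.0899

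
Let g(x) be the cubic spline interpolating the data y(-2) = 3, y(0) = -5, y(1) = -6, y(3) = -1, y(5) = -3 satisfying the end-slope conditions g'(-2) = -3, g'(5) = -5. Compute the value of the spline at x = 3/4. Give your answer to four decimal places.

-6.0877

With σ_i denoting the second derivative at x_i, h_i = 2, 1, 2, 2, and Δ_i = (y_(i+1) − y_i)/h_i = -4, -1, 5/2, -1:
  2·σ_0 + 6·σ_1 + 1·σ_2 = 6(Δ_1 - Δ_0) = 18
  1·σ_1 + 6·σ_2 + 2·σ_3 = 6(Δ_2 - Δ_1) = 21
  2·σ_2 + 8·σ_3 + 2·σ_4 = 6(Δ_3 - Δ_2) = -21
Clamped end conditions give two more equations: 2h_0·σ_0 + h_0·σ_1 = 6(Δ_0 - g'(-2)) = -6 and h_3·σ_3 + 2h_3·σ_4 = 6(g'(5) - Δ_3) = -24.
Solving: σ_0 = -197/61, σ_1 = 211/61, σ_2 = 226/61, σ_3 = -143/61, σ_4 = -589/122.
On [0, 1], g(x) = -5 - 169/61·x + 211/122·x² + 5/122·x³.
With x = 3/4: g(3/4) = -47533/7808.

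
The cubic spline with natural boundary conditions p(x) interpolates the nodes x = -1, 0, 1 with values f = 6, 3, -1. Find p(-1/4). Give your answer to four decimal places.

Let m_i = p''(x_i). Step sizes h_i = 1, 1; slopes of the chords Δ_i = (y_(i+1) - y_i)/h_i = -3, -4.
  1·m_0 + 4·m_1 + 1·m_2 = 6(Δ_1 - Δ_0) = -6
Natural end conditions: m_0 = m_2 = 0.
Forward elimination and back-substitution give m_0 = 0, m_1 = -3/2, m_2 = 0.
On [-1, 0], p(x) = 6 - 11/4·(x + 1) + 0·(x + 1)² - 1/4·(x + 1)³.
With (x + 1) = 3/4: p(-1/4) = 981/256.

3.8320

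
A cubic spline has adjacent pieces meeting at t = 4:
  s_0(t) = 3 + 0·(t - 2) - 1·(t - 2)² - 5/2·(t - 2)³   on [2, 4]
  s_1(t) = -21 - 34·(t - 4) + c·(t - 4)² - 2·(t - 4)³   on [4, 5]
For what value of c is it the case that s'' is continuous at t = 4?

-16

s_0''(t) = -2 - 15·(t - 2), so s_0''(4) = -32. On the right, s_1''(4) = 2c, so c = -16.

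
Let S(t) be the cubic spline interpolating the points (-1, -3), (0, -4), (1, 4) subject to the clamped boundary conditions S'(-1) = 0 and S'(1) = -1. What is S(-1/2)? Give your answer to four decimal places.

With σ_i denoting the second derivative at x_i, h_i = 1, 1, and Δ_i = (y_(i+1) − y_i)/h_i = -1, 8:
  1·σ_0 + 4·σ_1 + 1·σ_2 = 6(Δ_1 - Δ_0) = 54
Clamped end conditions give two more equations: 2h_0·σ_0 + h_0·σ_1 = 6(Δ_0 - S'(-1)) = -6 and h_1·σ_1 + 2h_1·σ_2 = 6(S'(1) - Δ_1) = -54.
Solving: σ_0 = -17, σ_1 = 28, σ_2 = -41.
On [-1, 0], S(t) = -3 + 0·(t + 1) - 17/2·(t + 1)² + 15/2·(t + 1)³.
With (t + 1) = 1/2: S(-1/2) = -67/16.

-4.1875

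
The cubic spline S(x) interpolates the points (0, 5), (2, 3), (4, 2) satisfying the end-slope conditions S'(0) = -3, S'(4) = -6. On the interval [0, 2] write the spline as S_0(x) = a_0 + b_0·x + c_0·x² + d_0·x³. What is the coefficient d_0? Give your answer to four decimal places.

0.0313

Write M_i for S''(x_i). With h_i = 2, 2 and divided differences Δ_i = -1, -1/2, the continuity of S' gives the tridiagonal system
  2·M_0 + 8·M_1 + 2·M_2 = 6(Δ_1 - Δ_0) = 3
Clamped end conditions give two more equations: 2h_0·M_0 + h_0·M_1 = 6(Δ_0 - S'(0)) = 12 and h_1·M_1 + 2h_1·M_2 = 6(S'(4) - Δ_1) = -33.
Solving: M_0 = 15/8, M_1 = 9/4, M_2 = -75/8.
On [0, 2], with S_0(x) = a_0 + b_0·x + c_0·x² + d_0·x³: c_0 = M_0/2 = 15/16, d_0 = (M_1 - M_0)/(6h_0) = 1/32, b_0 = Δ_0 - h_0(2M_0 + M_1)/6 = -3.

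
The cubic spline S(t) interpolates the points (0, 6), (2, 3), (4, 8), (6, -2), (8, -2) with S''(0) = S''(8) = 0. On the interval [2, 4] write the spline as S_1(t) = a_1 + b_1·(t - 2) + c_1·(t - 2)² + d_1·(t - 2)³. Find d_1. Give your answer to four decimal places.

Write M_i for S''(x_i). With h_i = 2, 2, 2, 2 and divided differences Δ_i = -3/2, 5/2, -5, 0, the continuity of S' gives the tridiagonal system
  2·M_0 + 8·M_1 + 2·M_2 = 6(Δ_1 - Δ_0) = 24
  2·M_1 + 8·M_2 + 2·M_3 = 6(Δ_2 - Δ_1) = -45
  2·M_2 + 8·M_3 + 2·M_4 = 6(Δ_3 - Δ_2) = 30
Natural end conditions: M_0 = M_4 = 0.
Solving: M_0 = 0, M_1 = 285/56, M_2 = -117/14, M_3 = 327/56, M_4 = 0.
On [2, 4], with S_1(t) = a_1 + b_1·(t - 2) + c_1·(t - 2)² + d_1·(t - 2)³: c_1 = M_1/2 = 285/112, d_1 = (M_2 - M_1)/(6h_1) = -251/224, b_1 = Δ_1 - h_1(2M_1 + M_2)/6 = 53/28.

-1.1205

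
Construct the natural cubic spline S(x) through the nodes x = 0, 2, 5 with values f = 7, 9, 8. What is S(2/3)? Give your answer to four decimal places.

7.8247

With M_i denoting the second derivative at x_i, h_i = 2, 3, and Δ_i = (y_(i+1) − y_i)/h_i = 1, -1/3:
  2·M_0 + 10·M_1 + 3·M_2 = 6(Δ_1 - Δ_0) = -8
Natural end conditions: M_0 = M_2 = 0.
Forward elimination and back-substitution give M_0 = 0, M_1 = -4/5, M_2 = 0.
On [0, 2], S(x) = 7 + 19/15·x + 0·x² - 1/15·x³.
With x = 2/3: S(2/3) = 3169/405.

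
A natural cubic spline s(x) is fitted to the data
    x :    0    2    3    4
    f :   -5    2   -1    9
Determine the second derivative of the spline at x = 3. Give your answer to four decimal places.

With M_i denoting the second derivative at x_i, h_i = 2, 1, 1, and Δ_i = (y_(i+1) − y_i)/h_i = 7/2, -3, 10:
  2·M_0 + 6·M_1 + 1·M_2 = 6(Δ_1 - Δ_0) = -39
  1·M_1 + 4·M_2 + 1·M_3 = 6(Δ_2 - Δ_1) = 78
Natural end conditions: M_0 = M_3 = 0.
Solving the tridiagonal system: M_0 = 0, M_1 = -234/23, M_2 = 507/23, M_3 = 0.

22.0435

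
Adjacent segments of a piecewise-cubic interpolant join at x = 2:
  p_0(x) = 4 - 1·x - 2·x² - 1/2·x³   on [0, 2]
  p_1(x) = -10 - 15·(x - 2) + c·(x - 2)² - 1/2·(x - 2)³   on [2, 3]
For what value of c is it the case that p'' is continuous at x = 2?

p_0''(x) = -4 - 3·x, so p_0''(2) = -10. On the right, p_1''(2) = 2c, so c = -5.

-5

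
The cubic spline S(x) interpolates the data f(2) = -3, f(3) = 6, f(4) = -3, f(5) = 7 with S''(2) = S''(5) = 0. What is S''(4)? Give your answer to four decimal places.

37.6000

Put σ_i = S'' at the i-th knot. Here h = (1, 1, 1) and Δ = (9, -9, 10), so the interior equations h_(i-1)·σ_(i-1) + 2(h_(i-1)+h_i)·σ_i + h_i·σ_(i+1) = 6(Δ_i − Δ_(i-1)) read
  1·σ_0 + 4·σ_1 + 1·σ_2 = 6(Δ_1 - Δ_0) = -108
  1·σ_1 + 4·σ_2 + 1·σ_3 = 6(Δ_2 - Δ_1) = 114
Natural end conditions: σ_0 = σ_3 = 0.
Solving the tridiagonal system: σ_0 = 0, σ_1 = -182/5, σ_2 = 188/5, σ_3 = 0.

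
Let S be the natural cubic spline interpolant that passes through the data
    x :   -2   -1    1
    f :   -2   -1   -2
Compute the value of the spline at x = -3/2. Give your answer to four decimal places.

Let m_i = S''(x_i). Step sizes h_i = 1, 2; slopes of the chords Δ_i = (y_(i+1) - y_i)/h_i = 1, -1/2.
  1·m_0 + 6·m_1 + 2·m_2 = 6(Δ_1 - Δ_0) = -9
Natural end conditions: m_0 = m_2 = 0.
Hence m_0 = 0, m_1 = -3/2, m_2 = 0.
On [-2, -1], S(x) = -2 + 5/4·(x + 2) + 0·(x + 2)² - 1/4·(x + 2)³.
With (x + 2) = 1/2: S(-3/2) = -45/32.

-1.4063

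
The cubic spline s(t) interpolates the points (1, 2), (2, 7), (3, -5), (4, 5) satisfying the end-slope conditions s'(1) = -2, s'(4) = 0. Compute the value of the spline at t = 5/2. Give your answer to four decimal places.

0.4583

With M_i denoting the second derivative at x_i, h_i = 1, 1, 1, and Δ_i = (y_(i+1) − y_i)/h_i = 5, -12, 10:
  1·M_0 + 4·M_1 + 1·M_2 = 6(Δ_1 - Δ_0) = -102
  1·M_1 + 4·M_2 + 1·M_3 = 6(Δ_2 - Δ_1) = 132
Clamped end conditions give two more equations: 2h_0·M_0 + h_0·M_1 = 6(Δ_0 - s'(1)) = 42 and h_2·M_2 + 2h_2·M_3 = 6(s'(4) - Δ_2) = -60.
Solving the tridiagonal system: M_0 = 142/3, M_1 = -158/3, M_2 = 184/3, M_3 = -182/3.
On [2, 3], s(t) = 7 - 14/3·(t - 2) - 79/3·(t - 2)² + 19·(t - 2)³.
With (t - 2) = 1/2: s(5/2) = 11/24.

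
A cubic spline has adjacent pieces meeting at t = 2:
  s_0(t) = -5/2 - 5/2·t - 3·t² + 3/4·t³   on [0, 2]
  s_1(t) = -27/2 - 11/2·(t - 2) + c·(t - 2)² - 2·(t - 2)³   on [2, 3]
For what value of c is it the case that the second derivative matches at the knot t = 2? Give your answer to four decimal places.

1.5000

s_0''(t) = -6 + 9/2·t, so s_0''(2) = 3. On the right, s_1''(2) = 2c, so c = 3/2.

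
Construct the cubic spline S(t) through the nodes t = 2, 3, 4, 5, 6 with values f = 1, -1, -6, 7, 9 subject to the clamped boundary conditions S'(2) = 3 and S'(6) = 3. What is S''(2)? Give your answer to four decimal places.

Let m_i = S''(x_i). Step sizes h_i = 1, 1, 1, 1; slopes of the chords Δ_i = (y_(i+1) - y_i)/h_i = -2, -5, 13, 2.
  1·m_0 + 4·m_1 + 1·m_2 = 6(Δ_1 - Δ_0) = -18
  1·m_1 + 4·m_2 + 1·m_3 = 6(Δ_2 - Δ_1) = 108
  1·m_2 + 4·m_3 + 1·m_4 = 6(Δ_3 - Δ_2) = -66
Clamped end conditions give two more equations: 2h_0·m_0 + h_0·m_1 = 6(Δ_0 - S'(2)) = -30 and h_3·m_3 + 2h_3·m_4 = 6(S'(6) - Δ_3) = 6.
Hence m_0 = -129/14, m_1 = -81/7, m_2 = 75/2, m_3 = -213/7, m_4 = 255/14.

-9.2143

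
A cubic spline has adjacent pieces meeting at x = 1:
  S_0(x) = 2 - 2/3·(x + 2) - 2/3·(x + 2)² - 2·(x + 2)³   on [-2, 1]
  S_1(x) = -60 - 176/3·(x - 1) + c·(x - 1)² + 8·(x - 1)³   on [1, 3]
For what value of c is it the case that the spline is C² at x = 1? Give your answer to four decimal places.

S_0''(x) = -4/3 - 12·(x + 2), so S_0''(1) = -112/3. On the right, S_1''(1) = 2c, so c = -56/3.

-18.6667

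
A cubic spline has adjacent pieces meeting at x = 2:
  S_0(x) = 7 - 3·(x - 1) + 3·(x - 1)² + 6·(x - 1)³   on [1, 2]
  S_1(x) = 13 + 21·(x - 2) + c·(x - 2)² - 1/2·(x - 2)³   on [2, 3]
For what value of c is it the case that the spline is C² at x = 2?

S_0''(x) = 6 + 36·(x - 1), so S_0''(2) = 42. On the right, S_1''(2) = 2c, so c = 21.

21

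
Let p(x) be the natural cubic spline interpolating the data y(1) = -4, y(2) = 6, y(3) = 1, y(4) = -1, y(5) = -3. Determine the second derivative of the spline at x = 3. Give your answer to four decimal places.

11.5714

With σ_i denoting the second derivative at x_i, h_i = 1, 1, 1, 1, and Δ_i = (y_(i+1) − y_i)/h_i = 10, -5, -2, -2:
  1·σ_0 + 4·σ_1 + 1·σ_2 = 6(Δ_1 - Δ_0) = -90
  1·σ_1 + 4·σ_2 + 1·σ_3 = 6(Δ_2 - Δ_1) = 18
  1·σ_2 + 4·σ_3 + 1·σ_4 = 6(Δ_3 - Δ_2) = 0
Natural end conditions: σ_0 = σ_4 = 0.
Hence σ_0 = 0, σ_1 = -711/28, σ_2 = 81/7, σ_3 = -81/28, σ_4 = 0.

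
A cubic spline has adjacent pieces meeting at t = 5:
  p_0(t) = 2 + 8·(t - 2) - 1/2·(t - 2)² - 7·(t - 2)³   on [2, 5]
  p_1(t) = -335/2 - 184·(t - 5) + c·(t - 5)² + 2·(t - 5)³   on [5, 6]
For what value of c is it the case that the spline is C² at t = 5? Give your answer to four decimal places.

p_0''(t) = -1 - 42·(t - 2), so p_0''(5) = -127. On the right, p_1''(5) = 2c, so c = -127/2.

-63.5000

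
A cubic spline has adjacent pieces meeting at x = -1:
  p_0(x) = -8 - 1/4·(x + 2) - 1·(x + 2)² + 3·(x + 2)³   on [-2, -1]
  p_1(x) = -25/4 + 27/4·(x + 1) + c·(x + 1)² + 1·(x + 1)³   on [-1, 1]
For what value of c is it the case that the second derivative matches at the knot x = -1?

8

p_0''(x) = -2 + 18·(x + 2), so p_0''(-1) = 16. On the right, p_1''(-1) = 2c, so c = 8.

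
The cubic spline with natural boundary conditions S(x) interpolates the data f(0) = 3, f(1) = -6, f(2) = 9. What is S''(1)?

36

Let M_i = S''(x_i). Step sizes h_i = 1, 1; slopes of the chords Δ_i = (y_(i+1) - y_i)/h_i = -9, 15.
  1·M_0 + 4·M_1 + 1·M_2 = 6(Δ_1 - Δ_0) = 144
Natural end conditions: M_0 = M_2 = 0.
Hence M_0 = 0, M_1 = 36, M_2 = 0.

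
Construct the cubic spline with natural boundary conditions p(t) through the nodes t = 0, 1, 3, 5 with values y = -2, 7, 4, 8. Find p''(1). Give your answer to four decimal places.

-12.4091

Write σ_i for p''(x_i). With h_i = 1, 2, 2 and divided differences Δ_i = 9, -3/2, 2, the continuity of p' gives the tridiagonal system
  1·σ_0 + 6·σ_1 + 2·σ_2 = 6(Δ_1 - Δ_0) = -63
  2·σ_1 + 8·σ_2 + 2·σ_3 = 6(Δ_2 - Δ_1) = 21
Natural end conditions: σ_0 = σ_3 = 0.
Forward elimination and back-substitution give σ_0 = 0, σ_1 = -273/22, σ_2 = 63/11, σ_3 = 0.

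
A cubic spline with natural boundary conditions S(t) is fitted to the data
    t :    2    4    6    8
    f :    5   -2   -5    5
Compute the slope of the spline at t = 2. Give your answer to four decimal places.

Put M_i = S'' at the i-th knot. Here h = (2, 2, 2) and Δ = (-7/2, -3/2, 5), so the interior equations h_(i-1)·M_(i-1) + 2(h_(i-1)+h_i)·M_i + h_i·M_(i+1) = 6(Δ_i − Δ_(i-1)) read
  2·M_0 + 8·M_1 + 2·M_2 = 6(Δ_1 - Δ_0) = 12
  2·M_1 + 8·M_2 + 2·M_3 = 6(Δ_2 - Δ_1) = 39
Natural end conditions: M_0 = M_3 = 0.
Solving: M_0 = 0, M_1 = 3/10, M_2 = 24/5, M_3 = 0.
On [2, 4], S'(t) = b_0 + 2c_0·(t - 2) + 3d_0·(t - 2)² with b_0 = Δ_0 - h_0(2M_0 + M_1)/6 = -18/5, c_0 = M_0/2 = 0, d_0 = (M_1 - M_0)/(6h_0) = 1/40. So S'(2) = -18/5.

-3.6000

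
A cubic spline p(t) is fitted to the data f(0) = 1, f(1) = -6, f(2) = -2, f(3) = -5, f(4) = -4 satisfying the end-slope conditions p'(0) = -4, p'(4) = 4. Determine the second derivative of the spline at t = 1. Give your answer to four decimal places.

Let M_i = p''(x_i). Step sizes h_i = 1, 1, 1, 1; slopes of the chords Δ_i = (y_(i+1) - y_i)/h_i = -7, 4, -3, 1.
  1·M_0 + 4·M_1 + 1·M_2 = 6(Δ_1 - Δ_0) = 66
  1·M_1 + 4·M_2 + 1·M_3 = 6(Δ_2 - Δ_1) = -42
  1·M_2 + 4·M_3 + 1·M_4 = 6(Δ_3 - Δ_2) = 24
Clamped end conditions give two more equations: 2h_0·M_0 + h_0·M_1 = 6(Δ_0 - p'(0)) = -18 and h_3·M_3 + 2h_3·M_4 = 6(p'(4) - Δ_3) = 18.
Hence M_0 = -631/28, M_1 = 379/14, M_2 = -79/4, M_3 = 139/14, M_4 = 113/28.

27.0714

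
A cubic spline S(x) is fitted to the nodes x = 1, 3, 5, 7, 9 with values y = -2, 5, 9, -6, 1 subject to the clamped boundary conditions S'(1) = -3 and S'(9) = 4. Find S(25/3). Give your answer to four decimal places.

-2.4087

With M_i denoting the second derivative at x_i, h_i = 2, 2, 2, 2, and Δ_i = (y_(i+1) − y_i)/h_i = 7/2, 2, -15/2, 7/2:
  2·M_0 + 8·M_1 + 2·M_2 = 6(Δ_1 - Δ_0) = -9
  2·M_1 + 8·M_2 + 2·M_3 = 6(Δ_2 - Δ_1) = -57
  2·M_2 + 8·M_3 + 2·M_4 = 6(Δ_3 - Δ_2) = 66
Clamped end conditions give two more equations: 2h_0·M_0 + h_0·M_1 = 6(Δ_0 - S'(1)) = 39 and h_3·M_3 + 2h_3·M_4 = 6(S'(9) - Δ_3) = 3.
Solving: M_0 = 1163/112, M_1 = -71/56, M_2 = -157/16, M_3 = 673/56, M_4 = -589/112.
On [7, 9], S(x) = -6 - 309/112·(x - 7) + 673/112·(x - 7)² - 645/448·(x - 7)³.
With (x - 7) = 4/3: S(25/3) = -607/252.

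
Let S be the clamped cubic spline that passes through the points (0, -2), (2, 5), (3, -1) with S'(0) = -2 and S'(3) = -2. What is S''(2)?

Write M_i for S''(x_i). With h_i = 2, 1 and divided differences Δ_i = 7/2, -6, the continuity of S' gives the tridiagonal system
  2·M_0 + 6·M_1 + 1·M_2 = 6(Δ_1 - Δ_0) = -57
Clamped end conditions give two more equations: 2h_0·M_0 + h_0·M_1 = 6(Δ_0 - S'(0)) = 33 and h_1·M_1 + 2h_1·M_2 = 6(S'(3) - Δ_1) = 24.
Hence M_0 = 71/4, M_1 = -19, M_2 = 43/2.

-19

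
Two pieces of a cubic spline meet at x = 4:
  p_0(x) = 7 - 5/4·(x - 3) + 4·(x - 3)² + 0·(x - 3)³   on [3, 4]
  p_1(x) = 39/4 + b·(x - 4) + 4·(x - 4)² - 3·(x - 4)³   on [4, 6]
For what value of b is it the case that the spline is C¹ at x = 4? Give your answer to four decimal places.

p_0'(x) = -5/4 + 8·(x - 3) + 0·(x - 3)², so p_0'(4) = 27/4. On the right, p_1'(4) = b, so b = 27/4.

6.7500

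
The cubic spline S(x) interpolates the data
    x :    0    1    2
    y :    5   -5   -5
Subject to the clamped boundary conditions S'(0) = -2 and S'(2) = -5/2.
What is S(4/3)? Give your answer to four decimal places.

Let m_i = S''(x_i). Step sizes h_i = 1, 1; slopes of the chords Δ_i = (y_(i+1) - y_i)/h_i = -10, 0.
  1·m_0 + 4·m_1 + 1·m_2 = 6(Δ_1 - Δ_0) = 60
Clamped end conditions give two more equations: 2h_0·m_0 + h_0·m_1 = 6(Δ_0 - S'(0)) = -48 and h_1·m_1 + 2h_1·m_2 = 6(S'(2) - Δ_1) = -15.
Solving: m_0 = -157/4, m_1 = 61/2, m_2 = -91/4.
On [1, 2], S(x) = -5 - 51/8·(x - 1) + 61/4·(x - 1)² - 71/8·(x - 1)³.
With (x - 1) = 1/3: S(4/3) = -311/54.

-5.7593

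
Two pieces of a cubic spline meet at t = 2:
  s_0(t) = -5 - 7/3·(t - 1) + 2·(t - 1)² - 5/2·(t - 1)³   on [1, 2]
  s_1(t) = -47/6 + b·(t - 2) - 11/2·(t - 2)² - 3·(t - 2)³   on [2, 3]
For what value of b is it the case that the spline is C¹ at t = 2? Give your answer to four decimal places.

s_0'(t) = -7/3 + 4·(t - 1) - 15/2·(t - 1)², so s_0'(2) = -35/6. On the right, s_1'(2) = b, so b = -35/6.

-5.8333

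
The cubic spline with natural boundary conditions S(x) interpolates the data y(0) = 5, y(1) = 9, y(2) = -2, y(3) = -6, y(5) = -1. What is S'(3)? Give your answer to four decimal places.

-0.0349

Let σ_i = S''(x_i). Step sizes h_i = 1, 1, 1, 2; slopes of the chords Δ_i = (y_(i+1) - y_i)/h_i = 4, -11, -4, 5/2.
  1·σ_0 + 4·σ_1 + 1·σ_2 = 6(Δ_1 - Δ_0) = -90
  1·σ_1 + 4·σ_2 + 1·σ_3 = 6(Δ_2 - Δ_1) = 42
  1·σ_2 + 6·σ_3 + 2·σ_4 = 6(Δ_3 - Δ_2) = 39
Natural end conditions: σ_0 = σ_4 = 0.
Solving the tridiagonal system: σ_0 = 0, σ_1 = -2283/86, σ_2 = 696/43, σ_3 = 327/86, σ_4 = 0.
On [3, 5], S'(x) = b_3 + 2c_3·(x - 3) + 3d_3·(x - 3)² with b_3 = Δ_3 - h_3(2σ_3 + σ_4)/6 = -3/86, c_3 = σ_3/2 = 327/172, d_3 = (σ_4 - σ_3)/(6h_3) = -109/344. So S'(3) = -3/86.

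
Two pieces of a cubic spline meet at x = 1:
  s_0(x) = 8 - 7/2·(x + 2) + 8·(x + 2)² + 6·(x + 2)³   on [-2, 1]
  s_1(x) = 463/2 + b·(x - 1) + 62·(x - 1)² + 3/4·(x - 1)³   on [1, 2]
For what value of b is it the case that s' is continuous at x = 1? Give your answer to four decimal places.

206.5000

s_0'(x) = -7/2 + 16·(x + 2) + 18·(x + 2)², so s_0'(1) = 413/2. On the right, s_1'(1) = b, so b = 413/2.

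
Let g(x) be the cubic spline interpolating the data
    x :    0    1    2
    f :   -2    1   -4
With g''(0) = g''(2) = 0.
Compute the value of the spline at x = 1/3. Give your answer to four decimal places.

With M_i denoting the second derivative at x_i, h_i = 1, 1, and Δ_i = (y_(i+1) − y_i)/h_i = 3, -5:
  1·M_0 + 4·M_1 + 1·M_2 = 6(Δ_1 - Δ_0) = -48
Natural end conditions: M_0 = M_2 = 0.
Solving: M_0 = 0, M_1 = -12, M_2 = 0.
On [0, 1], g(x) = -2 + 5·x + 0·x² - 2·x³.
With x = 1/3: g(1/3) = -11/27.

-0.4074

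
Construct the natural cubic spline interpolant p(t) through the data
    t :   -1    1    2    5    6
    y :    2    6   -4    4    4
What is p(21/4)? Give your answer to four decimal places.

With M_i denoting the second derivative at x_i, h_i = 2, 1, 3, 1, and Δ_i = (y_(i+1) − y_i)/h_i = 2, -10, 8/3, 0:
  2·M_0 + 6·M_1 + 1·M_2 = 6(Δ_1 - Δ_0) = -72
  1·M_1 + 8·M_2 + 3·M_3 = 6(Δ_2 - Δ_1) = 76
  3·M_2 + 8·M_3 + 1·M_4 = 6(Δ_3 - Δ_2) = -16
Natural end conditions: M_0 = M_4 = 0.
Hence M_0 = 0, M_1 = -2308/161, M_2 = 2256/161, M_3 = -1168/161, M_4 = 0.
On [5, 6], p(t) = 4 + 1168/483·(t - 5) - 584/161·(t - 5)² + 584/483·(t - 5)³.
With (t - 5) = 1/4: p(21/4) = 809/184.

4.3967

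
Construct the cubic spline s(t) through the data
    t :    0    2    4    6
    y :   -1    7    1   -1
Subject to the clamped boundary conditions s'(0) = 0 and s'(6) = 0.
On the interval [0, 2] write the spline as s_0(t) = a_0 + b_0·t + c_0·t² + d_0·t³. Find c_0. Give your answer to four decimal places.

5.2000

Let m_i = s''(x_i). Step sizes h_i = 2, 2, 2; slopes of the chords Δ_i = (y_(i+1) - y_i)/h_i = 4, -3, -1.
  2·m_0 + 8·m_1 + 2·m_2 = 6(Δ_1 - Δ_0) = -42
  2·m_1 + 8·m_2 + 2·m_3 = 6(Δ_2 - Δ_1) = 12
Clamped end conditions give two more equations: 2h_0·m_0 + h_0·m_1 = 6(Δ_0 - s'(0)) = 24 and h_2·m_2 + 2h_2·m_3 = 6(s'(6) - Δ_2) = 6.
Solving: m_0 = 52/5, m_1 = -44/5, m_2 = 19/5, m_3 = -2/5.
On [0, 2], with s_0(t) = a_0 + b_0·t + c_0·t² + d_0·t³: c_0 = m_0/2 = 26/5, d_0 = (m_1 - m_0)/(6h_0) = -8/5, b_0 = Δ_0 - h_0(2m_0 + m_1)/6 = 0.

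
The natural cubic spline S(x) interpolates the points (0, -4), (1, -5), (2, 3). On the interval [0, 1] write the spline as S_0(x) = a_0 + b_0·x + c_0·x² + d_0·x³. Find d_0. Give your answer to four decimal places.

2.2500

Write m_i for S''(x_i). With h_i = 1, 1 and divided differences Δ_i = -1, 8, the continuity of S' gives the tridiagonal system
  1·m_0 + 4·m_1 + 1·m_2 = 6(Δ_1 - Δ_0) = 54
Natural end conditions: m_0 = m_2 = 0.
Hence m_0 = 0, m_1 = 27/2, m_2 = 0.
On [0, 1], with S_0(x) = a_0 + b_0·x + c_0·x² + d_0·x³: c_0 = m_0/2 = 0, d_0 = (m_1 - m_0)/(6h_0) = 9/4, b_0 = Δ_0 - h_0(2m_0 + m_1)/6 = -13/4.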